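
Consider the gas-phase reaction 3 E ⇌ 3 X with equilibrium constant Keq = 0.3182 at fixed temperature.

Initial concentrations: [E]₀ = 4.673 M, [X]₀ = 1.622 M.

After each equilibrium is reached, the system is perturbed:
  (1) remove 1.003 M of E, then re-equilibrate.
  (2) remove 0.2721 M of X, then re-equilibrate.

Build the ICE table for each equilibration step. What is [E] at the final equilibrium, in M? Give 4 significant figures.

[E]_eq = 2.983 M

Q₀ = 0.04182 vs Keq = 0.3182 ⇒ Q<K, forward
Step 1:
                  E         X
  init        4.673     1.622
  Δ          -0.932     0.932
  eq          3.741     2.554
  solve Keq expr → x = 0.3107; check Q = 0.3182
Then remove 1.003 M of E.
Step 2:
                  E         X
  init        2.738     2.554
  Δ          0.4069   -0.4069
  eq          3.145     2.147
  solve Keq expr → x = -0.1356; check Q = 0.3182
Then remove 0.2721 M of X.
Step 3:
                  E         X
  init        3.145     1.875
  Δ         -0.1617    0.1617
  eq          2.983     2.037
  solve Keq expr → x = 0.0539; check Q = 0.3182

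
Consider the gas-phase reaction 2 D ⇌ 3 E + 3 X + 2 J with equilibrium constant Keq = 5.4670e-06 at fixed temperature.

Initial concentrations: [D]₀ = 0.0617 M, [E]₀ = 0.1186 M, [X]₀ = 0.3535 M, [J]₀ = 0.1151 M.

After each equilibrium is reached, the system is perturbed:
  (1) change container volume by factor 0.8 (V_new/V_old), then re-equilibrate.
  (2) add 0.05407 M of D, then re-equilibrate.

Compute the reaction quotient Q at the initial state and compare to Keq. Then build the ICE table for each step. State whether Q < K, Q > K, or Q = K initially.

Q₀ = 2.5645e-04 vs Keq = 5.4670e-06 ⇒ Q>K, reverse
Step 1:
                   D          E          X          J
  Initial     0.0617     0.1186     0.3535     0.1151
  Change     0.03491   -0.05236   -0.05236   -0.03491
  Equil      0.09661    0.06624     0.3011    0.08019
  solve Keq expr → x = -0.01745; check Q = 5.4670e-06
Then change container volume by factor 0.8 (V_new/V_old).
Step 2:
                   D          E          X          J
  Initial     0.1208    0.08279     0.3764     0.1002
  Change      0.0121   -0.01815   -0.01815    -0.0121
  Equil       0.1329    0.06464     0.3583    0.08814
  solve Keq expr → x = -0.00605; check Q = 5.4670e-06
Then add 0.05407 M of D.
Step 3:
                   D          E          X          J
  Initial     0.1869    0.06464     0.3583    0.08814
  Change   -0.006194    0.00929    0.00929   0.006194
  Equil       0.1807    0.07393     0.3676    0.09433
  solve Keq expr → x = 0.003097; check Q = 5.4670e-06

Q₀ = 2.5645e-04; Q > K (proceeds reverse)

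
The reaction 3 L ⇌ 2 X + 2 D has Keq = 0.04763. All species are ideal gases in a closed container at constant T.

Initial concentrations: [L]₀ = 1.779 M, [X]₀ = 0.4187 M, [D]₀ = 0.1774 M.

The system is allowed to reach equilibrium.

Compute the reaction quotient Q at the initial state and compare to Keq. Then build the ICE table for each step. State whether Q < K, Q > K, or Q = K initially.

Q₀ = 9.7991e-04; Q < K (proceeds forward)

Q₀ = 9.7991e-04 vs Keq = 0.04763 ⇒ Q<K, forward
Step 1:
                  L         X         D
  Initial     1.779    0.4187    0.1774
  Change    -0.4425     0.295     0.295
  Equil       1.336    0.7137    0.4724
  solve Keq expr → x = 0.1475; check Q = 0.04763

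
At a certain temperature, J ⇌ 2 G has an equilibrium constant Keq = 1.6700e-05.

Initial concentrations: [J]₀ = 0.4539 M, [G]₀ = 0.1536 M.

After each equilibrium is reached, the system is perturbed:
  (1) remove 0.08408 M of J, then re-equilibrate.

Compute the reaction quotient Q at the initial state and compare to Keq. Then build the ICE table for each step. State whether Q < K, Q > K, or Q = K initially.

Q₀ = 0.05198; Q > K (proceeds reverse)

Q₀ = 0.05198 vs Keq = 1.6700e-05 ⇒ Q>K, reverse
Step 1:
                   J          G
  Initial     0.4539     0.1536
  Change     0.07531    -0.1506
  Equil       0.5292   0.002973
  solve Keq expr → x = -0.07531; check Q = 1.6700e-05
Then remove 0.08408 M of J.
Step 2:
                   J          G
  Initial     0.4451   0.002973
  Change  1.2300e-04 -2.4599e-04
  Equil       0.4453   0.002727
  solve Keq expr → x = -1.2300e-04; check Q = 1.6700e-05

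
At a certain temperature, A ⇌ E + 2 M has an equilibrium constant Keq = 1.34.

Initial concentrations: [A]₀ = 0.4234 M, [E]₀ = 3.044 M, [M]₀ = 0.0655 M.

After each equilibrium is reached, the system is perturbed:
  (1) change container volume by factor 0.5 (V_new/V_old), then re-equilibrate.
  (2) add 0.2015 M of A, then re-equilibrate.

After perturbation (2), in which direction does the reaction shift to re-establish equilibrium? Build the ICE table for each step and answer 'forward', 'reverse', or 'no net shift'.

Q₀ = 0.03084 vs Keq = 1.34 ⇒ Q<K, forward
Step 1:
                   A          E          M
  I           0.4234      3.044     0.0655
  C          -0.1399     0.1399     0.2799
  E           0.2835      3.184     0.3454
  solve Keq expr → x = 0.1399; check Q = 1.34
Then change container volume by factor 0.5 (V_new/V_old).
Step 2:
                   A          E          M
  I           0.5669      6.368     0.6908
  C            0.149     -0.149     -0.298
  E           0.7159      6.219     0.3928
  solve Keq expr → x = -0.149; check Q = 1.34
Then add 0.2015 M of A.
Step 3:
                   A          E          M
  I           0.9174      6.219     0.3928
  C         -0.02275    0.02275     0.0455
  E           0.8947      6.242     0.4383
  solve Keq expr → x = 0.02275; check Q = 1.34

Direction: forward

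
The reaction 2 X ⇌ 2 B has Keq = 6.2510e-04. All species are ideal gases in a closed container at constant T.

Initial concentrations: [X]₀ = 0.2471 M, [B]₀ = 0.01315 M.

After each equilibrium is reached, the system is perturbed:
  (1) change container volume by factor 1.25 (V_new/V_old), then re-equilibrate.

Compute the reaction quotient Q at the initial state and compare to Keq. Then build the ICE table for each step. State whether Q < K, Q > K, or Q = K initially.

Q₀ = 0.002832; Q > K (proceeds reverse)

Q₀ = 0.002832 vs Keq = 6.2510e-04 ⇒ Q>K, reverse
Step 1:
                   X          B
  init        0.2471    0.01315
  Δ         0.006802  -0.006802
  eq          0.2539   0.006348
  solve Keq expr → x = -0.003401; check Q = 6.2510e-04
Then change container volume by factor 1.25 (V_new/V_old).
Step 2:
                   X          B
  init        0.2031   0.005078
  Δ                0          0
  eq          0.2031   0.005078
  solve Keq expr → x = 0; check Q = 6.2510e-04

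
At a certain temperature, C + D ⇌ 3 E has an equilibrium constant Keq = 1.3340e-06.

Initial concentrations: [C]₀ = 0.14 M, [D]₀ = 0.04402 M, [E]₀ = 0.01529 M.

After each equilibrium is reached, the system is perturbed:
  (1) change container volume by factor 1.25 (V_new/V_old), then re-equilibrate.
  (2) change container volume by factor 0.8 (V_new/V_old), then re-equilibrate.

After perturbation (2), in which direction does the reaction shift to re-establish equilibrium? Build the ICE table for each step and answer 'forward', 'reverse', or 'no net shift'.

Q₀ = 5.8002e-04 vs Keq = 1.3340e-06 ⇒ Q>K, reverse
Step 1:
                    C           D           E
  init           0.14     0.04402     0.01529
  Δ          0.004395    0.004395    -0.01319
  eq           0.1444     0.04842    0.002105
  solve Keq expr → x = -0.004395; check Q = 1.3340e-06
Then change container volume by factor 1.25 (V_new/V_old).
Step 2:
                    C           D           E
  init         0.1155     0.03873    0.001684
  Δ       -4.3043e-05 -4.3043e-05  1.2913e-04
  eq           0.1155     0.03869    0.001813
  solve Keq expr → x = 4.3043e-05; check Q = 1.3340e-06
Then change container volume by factor 0.8 (V_new/V_old).
Step 3:
                    C           D           E
  init         0.1443     0.04836    0.002266
  Δ        5.3804e-05  5.3804e-05 -1.6141e-04
  eq           0.1444     0.04842    0.002105
  solve Keq expr → x = -5.3804e-05; check Q = 1.3340e-06

Direction: reverse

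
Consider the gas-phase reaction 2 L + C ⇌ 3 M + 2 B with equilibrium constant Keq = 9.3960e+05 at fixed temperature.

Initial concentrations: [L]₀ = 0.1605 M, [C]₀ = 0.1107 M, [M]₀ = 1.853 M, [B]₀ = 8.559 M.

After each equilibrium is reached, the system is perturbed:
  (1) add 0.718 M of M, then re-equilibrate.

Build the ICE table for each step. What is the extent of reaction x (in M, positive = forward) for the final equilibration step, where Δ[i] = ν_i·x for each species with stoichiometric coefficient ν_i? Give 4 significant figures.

x = -0.01744 M

Q₀ = 1.6345e+05 vs Keq = 9.3960e+05 ⇒ Q<K, forward
Step 1:
                   L          C          M          B
  init        0.1605     0.1107      1.853      8.559
  Δ         -0.07132   -0.03566      0.107    0.07132
  eq         0.08918    0.07504       1.96       8.63
  solve Keq expr → x = 0.03566; check Q = 9.3960e+05
Then add 0.718 M of M.
Step 2:
                   L          C          M          B
  init       0.08918    0.07504      2.678       8.63
  Δ          0.03488    0.01744   -0.05232   -0.03488
  eq          0.1241    0.09248      2.626      8.595
  solve Keq expr → x = -0.01744; check Q = 9.3960e+05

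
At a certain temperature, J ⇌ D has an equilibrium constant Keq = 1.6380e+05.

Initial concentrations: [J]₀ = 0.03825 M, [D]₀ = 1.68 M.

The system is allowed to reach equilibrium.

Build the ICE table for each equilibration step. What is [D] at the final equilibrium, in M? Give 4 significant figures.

Q₀ = 43.92 vs Keq = 1.6380e+05 ⇒ Q<K, forward
Step 1:
                  J         D
  init      0.03825      1.68
  Δ        -0.03824   0.03824
  eq      1.0490e-05     1.718
  solve Keq expr → x = 0.03824; check Q = 1.6380e+05

[D]_eq = 1.718 M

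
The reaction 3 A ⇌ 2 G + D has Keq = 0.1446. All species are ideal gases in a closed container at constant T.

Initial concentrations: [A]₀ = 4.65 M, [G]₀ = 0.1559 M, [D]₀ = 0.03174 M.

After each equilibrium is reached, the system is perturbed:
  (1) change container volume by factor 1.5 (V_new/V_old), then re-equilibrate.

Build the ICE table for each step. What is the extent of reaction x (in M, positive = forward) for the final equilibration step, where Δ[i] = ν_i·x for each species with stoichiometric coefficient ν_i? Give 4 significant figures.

Q₀ = 7.6726e-06 vs Keq = 0.1446 ⇒ Q<K, forward
Step 1:
                    A           G           D
  init           4.65      0.1559     0.03174
  Δ            -2.222       1.481      0.7406
  eq            2.428       1.637      0.7724
  solve Keq expr → x = 0.7406; check Q = 0.1446
Then change container volume by factor 1.5 (V_new/V_old).
Step 2:
                    A           G           D
  init          1.619       1.091      0.5149
  Δ                 0           0           0
  eq            1.619       1.091      0.5149
  solve Keq expr → x = 0; check Q = 0.1446

x = 0 M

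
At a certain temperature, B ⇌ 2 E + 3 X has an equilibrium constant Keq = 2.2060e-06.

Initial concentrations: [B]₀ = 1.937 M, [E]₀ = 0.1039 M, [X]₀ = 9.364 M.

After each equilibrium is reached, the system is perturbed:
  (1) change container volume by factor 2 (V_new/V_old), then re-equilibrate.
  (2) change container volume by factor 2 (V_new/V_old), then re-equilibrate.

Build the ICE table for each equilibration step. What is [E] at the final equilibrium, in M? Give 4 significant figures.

[E]_eq = 2.9973e-04 M

Q₀ = 4.576 vs Keq = 2.2060e-06 ⇒ Q>K, reverse
Step 1:
                   B          E          X
  I            1.937     0.1039      9.364
  C          0.05191    -0.1038    -0.1557
  E            1.989 7.4962e-05      9.208
  solve Keq expr → x = -0.05191; check Q = 2.2060e-06
Then change container volume by factor 2 (V_new/V_old).
Step 2:
                   B          E          X
  I           0.9945 3.7481e-05      4.604
  C       -5.6216e-05 1.1243e-04 1.6865e-04
  E           0.9944 1.4991e-04      4.604
  solve Keq expr → x = 5.6216e-05; check Q = 2.2060e-06
Then change container volume by factor 2 (V_new/V_old).
Step 3:
                   B          E          X
  I           0.4972 7.4956e-05      2.302
  C       -1.1238e-04 2.2477e-04 3.3715e-04
  E           0.4971 2.9973e-04      2.302
  solve Keq expr → x = 1.1238e-04; check Q = 2.2060e-06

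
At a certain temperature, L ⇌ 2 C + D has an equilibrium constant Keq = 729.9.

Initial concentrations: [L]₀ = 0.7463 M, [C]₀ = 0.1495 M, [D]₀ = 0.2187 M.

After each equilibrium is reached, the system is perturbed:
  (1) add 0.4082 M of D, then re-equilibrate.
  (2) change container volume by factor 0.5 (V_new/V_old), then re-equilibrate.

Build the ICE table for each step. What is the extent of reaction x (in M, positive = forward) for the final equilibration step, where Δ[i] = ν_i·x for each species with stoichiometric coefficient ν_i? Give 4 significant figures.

Q₀ = 0.00655 vs Keq = 729.9 ⇒ Q<K, forward
Step 1:
                  L         C         D
  init       0.7463    0.1495    0.2187
  Δ         -0.7428     1.486    0.7428
  eq       0.003522     1.635    0.9615
  solve Keq expr → x = 0.7428; check Q = 729.9
Then add 0.4082 M of D.
Step 2:
                  L         C         D
  init     0.003522     1.635      1.37
  Δ        0.001472 -0.002943 -0.001472
  eq       0.004993     1.632     1.368
  solve Keq expr → x = -0.001472; check Q = 729.9
Then change container volume by factor 0.5 (V_new/V_old).
Step 3:
                  L         C         D
  init     0.009987     3.264     2.736
  Δ         0.02819  -0.05639  -0.02819
  eq        0.03818     3.208     2.708
  solve Keq expr → x = -0.02819; check Q = 729.9

x = -0.02819 M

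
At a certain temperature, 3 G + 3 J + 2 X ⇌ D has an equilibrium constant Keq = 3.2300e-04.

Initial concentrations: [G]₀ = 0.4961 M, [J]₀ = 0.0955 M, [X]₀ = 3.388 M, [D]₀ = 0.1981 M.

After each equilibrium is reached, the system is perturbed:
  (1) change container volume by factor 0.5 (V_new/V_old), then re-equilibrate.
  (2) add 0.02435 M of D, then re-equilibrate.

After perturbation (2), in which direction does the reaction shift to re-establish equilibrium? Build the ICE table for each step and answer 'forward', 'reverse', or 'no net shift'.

Q₀ = 162.3 vs Keq = 3.2300e-04 ⇒ Q>K, reverse
Step 1:
                  G         J         X         D
  I          0.4961    0.0955     3.388    0.1981
  C          0.5886    0.5886    0.3924   -0.1962
  E           1.085    0.6841      3.78  0.001887
  solve Keq expr → x = -0.1962; check Q = 3.2300e-04
Then change container volume by factor 0.5 (V_new/V_old).
Step 2:
                  G         J         X         D
  I           2.169     1.368     7.561  0.003773
  C         -0.3384   -0.3384   -0.2256    0.1128
  E           1.831      1.03     7.335    0.1166
  solve Keq expr → x = 0.1128; check Q = 3.2300e-04
Then add 0.02435 M of D.
Step 3:
                  G         J         X         D
  I           1.831      1.03     7.335    0.1409
  C         0.02662   0.02662   0.01774 -0.008872
  E           1.858     1.057     7.353     0.132
  solve Keq expr → x = -0.008872; check Q = 3.2300e-04

Direction: reverse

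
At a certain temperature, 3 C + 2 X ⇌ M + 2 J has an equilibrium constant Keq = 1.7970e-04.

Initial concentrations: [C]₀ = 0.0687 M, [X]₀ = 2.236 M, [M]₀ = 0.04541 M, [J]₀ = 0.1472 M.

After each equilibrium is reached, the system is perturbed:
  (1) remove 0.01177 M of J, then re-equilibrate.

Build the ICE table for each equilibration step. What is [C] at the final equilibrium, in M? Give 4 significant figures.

[C]_eq = 0.1963 M

Q₀ = 0.607 vs Keq = 1.7970e-04 ⇒ Q>K, reverse
Step 1:
                   C          X          M          J
  init        0.0687      2.236    0.04541     0.1472
  Δ             0.13    0.08667   -0.04333   -0.08667
  eq          0.1987      2.323   0.002076    0.06053
  solve Keq expr → x = -0.04333; check Q = 1.7970e-04
Then remove 0.01177 M of J.
Step 2:
                   C          X          M          J
  init        0.1987      2.323   0.002076    0.04876
  Δ        -0.002426  -0.001617 8.0853e-04   0.001617
  eq          0.1963      2.321   0.002884    0.05038
  solve Keq expr → x = 8.0853e-04; check Q = 1.7970e-04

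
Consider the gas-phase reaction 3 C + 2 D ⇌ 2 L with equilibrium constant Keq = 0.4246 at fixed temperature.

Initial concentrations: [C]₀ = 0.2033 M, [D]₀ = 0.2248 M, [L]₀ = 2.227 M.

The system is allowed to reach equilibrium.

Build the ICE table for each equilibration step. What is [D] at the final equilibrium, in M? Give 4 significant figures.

Q₀ = 1.1680e+04 vs Keq = 0.4246 ⇒ Q>K, reverse
Step 1:
                  C         D         L
  I          0.2033    0.2248     2.227
  C           1.318    0.8785   -0.8785
  E           1.521     1.103     1.349
  solve Keq expr → x = -0.4392; check Q = 0.4246

[D]_eq = 1.103 M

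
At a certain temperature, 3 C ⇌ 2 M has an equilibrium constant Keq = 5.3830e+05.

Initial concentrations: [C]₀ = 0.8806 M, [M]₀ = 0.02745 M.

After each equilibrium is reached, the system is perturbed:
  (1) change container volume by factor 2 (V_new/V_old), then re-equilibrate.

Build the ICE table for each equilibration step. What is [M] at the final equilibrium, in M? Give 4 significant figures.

Q₀ = 0.001103 vs Keq = 5.3830e+05 ⇒ Q<K, forward
Step 1:
                  C         M
  I          0.8806   0.02745
  C         -0.8718    0.5812
  E        0.008829    0.6086
  solve Keq expr → x = 0.2906; check Q = 5.3830e+05
Then change container volume by factor 2 (V_new/V_old).
Step 2:
                  C         M
  I        0.004414    0.3043
  C        0.001138 -7.5875e-04
  E        0.005552    0.3036
  solve Keq expr → x = -3.7938e-04; check Q = 5.3830e+05

[M]_eq = 0.3036 M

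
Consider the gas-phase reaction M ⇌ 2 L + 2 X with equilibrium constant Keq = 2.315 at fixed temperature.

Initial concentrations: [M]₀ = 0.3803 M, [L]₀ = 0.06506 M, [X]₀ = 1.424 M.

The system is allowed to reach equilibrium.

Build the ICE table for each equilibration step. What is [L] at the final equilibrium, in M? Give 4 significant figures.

[L]_eq = 0.3994 M

Q₀ = 0.02257 vs Keq = 2.315 ⇒ Q<K, forward
Step 1:
                  M         L         X
  I          0.3803   0.06506     1.424
  C         -0.1672    0.3344    0.3344
  E          0.2131    0.3994     1.758
  solve Keq expr → x = 0.1672; check Q = 2.315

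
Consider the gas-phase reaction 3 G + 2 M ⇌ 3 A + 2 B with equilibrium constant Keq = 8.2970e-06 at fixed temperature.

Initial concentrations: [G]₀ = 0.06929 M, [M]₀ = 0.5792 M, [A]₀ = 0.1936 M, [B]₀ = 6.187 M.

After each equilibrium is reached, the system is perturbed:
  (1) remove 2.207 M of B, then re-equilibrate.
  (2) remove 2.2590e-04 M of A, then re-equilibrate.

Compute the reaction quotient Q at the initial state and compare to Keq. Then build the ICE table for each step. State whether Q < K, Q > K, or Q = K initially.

Q₀ = 2489; Q > K (proceeds reverse)

Q₀ = 2489 vs Keq = 8.2970e-06 ⇒ Q>K, reverse
Step 1:
                   G          M          A          B
  init       0.06929     0.5792     0.1936      6.187
  Δ           0.1923     0.1282    -0.1923    -0.1282
  eq          0.2616     0.7074   0.001265      6.059
  solve Keq expr → x = -0.06411; check Q = 8.2970e-06
Then remove 2.207 M of B.
Step 2:
                   G          M          A          B
  init        0.2616     0.7074   0.001265      3.852
  Δ       -4.4260e-04 -2.9506e-04 4.4260e-04 2.9506e-04
  eq          0.2612     0.7071   0.001708      3.852
  solve Keq expr → x = 1.4753e-04; check Q = 8.2970e-06
Then remove 2.2590e-04 M of A.
Step 3:
                   G          M          A          B
  init        0.2612     0.7071   0.001482      3.852
  Δ       -2.2415e-04 -1.4943e-04 2.2415e-04 1.4943e-04
  eq           0.261      0.707   0.001706      3.852
  solve Keq expr → x = 7.4717e-05; check Q = 8.2970e-06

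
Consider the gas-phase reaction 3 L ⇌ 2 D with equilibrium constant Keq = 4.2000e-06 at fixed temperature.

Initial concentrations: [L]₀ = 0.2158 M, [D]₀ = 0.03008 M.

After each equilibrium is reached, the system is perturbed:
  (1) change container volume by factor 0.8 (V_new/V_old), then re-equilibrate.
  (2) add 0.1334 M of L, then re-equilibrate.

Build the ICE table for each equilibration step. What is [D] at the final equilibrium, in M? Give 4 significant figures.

[D]_eq = 6.3646e-04 M

Q₀ = 0.09003 vs Keq = 4.2000e-06 ⇒ Q>K, reverse
Step 1:
                    L           D
  Initial      0.2158     0.03008
  Change      0.04471    -0.02981
  Equil        0.2605  2.7250e-04
  solve Keq expr → x = -0.0149; check Q = 4.2000e-06
Then change container volume by factor 0.8 (V_new/V_old).
Step 2:
                    L           D
  Initial      0.3256  3.4062e-04
  Change  -6.0149e-05  4.0100e-05
  Equil        0.3256  3.8072e-04
  solve Keq expr → x = 2.0050e-05; check Q = 4.2000e-06
Then add 0.1334 M of L.
Step 3:
                    L           D
  Initial       0.459  3.8072e-04
  Change  -3.8360e-04  2.5573e-04
  Equil        0.4586  6.3646e-04
  solve Keq expr → x = 1.2787e-04; check Q = 4.2000e-06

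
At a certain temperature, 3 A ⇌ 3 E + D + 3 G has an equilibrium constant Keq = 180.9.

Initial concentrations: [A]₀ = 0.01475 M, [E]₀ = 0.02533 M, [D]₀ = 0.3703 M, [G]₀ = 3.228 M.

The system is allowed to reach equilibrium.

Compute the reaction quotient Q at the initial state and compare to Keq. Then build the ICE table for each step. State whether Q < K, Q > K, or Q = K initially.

Q₀ = 63.08; Q < K (proceeds forward)

Q₀ = 63.08 vs Keq = 180.9 ⇒ Q<K, forward
Step 1:
                    A           E           D           G
  I           0.01475     0.02533      0.3703       3.228
  C         -0.003083    0.003083    0.001028    0.003083
  E           0.01167     0.02841      0.3713       3.231
  solve Keq expr → x = 0.001028; check Q = 180.9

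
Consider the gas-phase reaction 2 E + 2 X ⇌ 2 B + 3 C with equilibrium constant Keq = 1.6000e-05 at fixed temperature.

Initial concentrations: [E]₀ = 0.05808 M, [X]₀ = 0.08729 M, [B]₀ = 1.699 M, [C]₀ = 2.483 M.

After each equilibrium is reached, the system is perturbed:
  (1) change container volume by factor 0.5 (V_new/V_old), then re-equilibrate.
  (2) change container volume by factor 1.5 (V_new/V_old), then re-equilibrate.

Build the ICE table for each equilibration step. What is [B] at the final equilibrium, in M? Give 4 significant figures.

[B]_eq = 0.1971 M

Q₀ = 1.7192e+06 vs Keq = 1.6000e-05 ⇒ Q>K, reverse
Step 1:
                    E           X           B           C
  I           0.05808     0.08729       1.699       2.483
  C             1.545       1.545      -1.545      -2.317
  E             1.603       1.632      0.1544      0.1662
  solve Keq expr → x = -0.7723; check Q = 1.6000e-05
Then change container volume by factor 0.5 (V_new/V_old).
Step 2:
                    E           X           B           C
  I             3.205       3.264      0.3089      0.3323
  C           0.03064     0.03064    -0.03064    -0.04596
  E             3.236       3.294      0.2782      0.2864
  solve Keq expr → x = -0.01532; check Q = 1.6000e-05
Then change container volume by factor 1.5 (V_new/V_old).
Step 3:
                    E           X           B           C
  I             2.157       2.196      0.1855      0.1909
  C          -0.01163    -0.01163     0.01163     0.01745
  E             2.146       2.185      0.1971      0.2084
  solve Keq expr → x = 0.005816; check Q = 1.6000e-05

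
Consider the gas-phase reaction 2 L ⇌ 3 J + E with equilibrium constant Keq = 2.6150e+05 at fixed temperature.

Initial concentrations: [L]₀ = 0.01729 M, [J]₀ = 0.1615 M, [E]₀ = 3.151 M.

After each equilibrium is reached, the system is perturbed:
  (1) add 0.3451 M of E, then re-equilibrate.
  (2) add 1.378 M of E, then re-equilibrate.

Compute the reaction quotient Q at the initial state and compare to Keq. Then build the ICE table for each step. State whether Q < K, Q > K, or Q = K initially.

Q₀ = 44.4; Q < K (proceeds forward)

Q₀ = 44.4 vs Keq = 2.6150e+05 ⇒ Q<K, forward
Step 1:
                   L          J          E
  Initial    0.01729     0.1615      3.151
  Change    -0.01701    0.02551   0.008504
  Equil   2.8111e-04      0.187       3.16
  solve Keq expr → x = 0.008504; check Q = 2.6150e+05
Then add 0.3451 M of E.
Step 2:
                   L          J          E
  Initial 2.8111e-04      0.187      3.505
  Change  1.4901e-05 -2.2352e-05 -7.4507e-06
  Equil   2.9602e-04      0.187      3.505
  solve Keq expr → x = -7.4507e-06; check Q = 2.6150e+05
Then add 1.378 M of E.
Step 3:
                   L          J          E
  Initial 2.9602e-04      0.187      4.883
  Change  5.3158e-05 -7.9738e-05 -2.6579e-05
  Equil   3.4917e-04     0.1869      4.883
  solve Keq expr → x = -2.6579e-05; check Q = 2.6150e+05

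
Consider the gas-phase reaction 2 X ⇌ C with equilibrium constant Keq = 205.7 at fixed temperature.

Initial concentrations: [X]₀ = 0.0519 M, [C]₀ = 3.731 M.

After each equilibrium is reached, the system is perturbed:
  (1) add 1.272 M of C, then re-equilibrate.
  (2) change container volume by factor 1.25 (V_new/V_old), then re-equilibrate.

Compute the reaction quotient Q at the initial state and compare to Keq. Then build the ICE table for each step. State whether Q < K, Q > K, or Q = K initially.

Q₀ = 1385 vs Keq = 205.7 ⇒ Q>K, reverse
Step 1:
                    X           C
  I            0.0519       3.731
  C           0.08204    -0.04102
  E            0.1339        3.69
  solve Keq expr → x = -0.04102; check Q = 205.7
Then add 1.272 M of C.
Step 2:
                    X           C
  I            0.1339       4.962
  C           0.02121    -0.01061
  E            0.1551       4.951
  solve Keq expr → x = -0.01061; check Q = 205.7
Then change container volume by factor 1.25 (V_new/V_old).
Step 3:
                    X           C
  I            0.1241       3.961
  C           0.01452   -0.007261
  E            0.1386       3.954
  solve Keq expr → x = -0.007261; check Q = 205.7

Q₀ = 1385; Q > K (proceeds reverse)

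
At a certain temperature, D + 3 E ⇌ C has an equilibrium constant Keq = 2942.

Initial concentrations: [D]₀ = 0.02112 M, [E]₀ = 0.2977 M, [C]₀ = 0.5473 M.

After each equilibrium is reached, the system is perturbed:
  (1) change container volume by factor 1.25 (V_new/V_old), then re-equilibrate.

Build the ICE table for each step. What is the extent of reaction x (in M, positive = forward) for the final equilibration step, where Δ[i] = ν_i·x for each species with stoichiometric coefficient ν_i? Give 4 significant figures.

x = -0.004791 M

Q₀ = 982.2 vs Keq = 2942 ⇒ Q<K, forward
Step 1:
                   D          E          C
  init       0.02112     0.2977     0.5473
  Δ         -0.01092   -0.03275    0.01092
  eq          0.0102     0.2649     0.5582
  solve Keq expr → x = 0.01092; check Q = 2942
Then change container volume by factor 1.25 (V_new/V_old).
Step 2:
                   D          E          C
  init      0.008162      0.212     0.4466
  Δ         0.004791    0.01437  -0.004791
  eq         0.01295     0.2263     0.4418
  solve Keq expr → x = -0.004791; check Q = 2942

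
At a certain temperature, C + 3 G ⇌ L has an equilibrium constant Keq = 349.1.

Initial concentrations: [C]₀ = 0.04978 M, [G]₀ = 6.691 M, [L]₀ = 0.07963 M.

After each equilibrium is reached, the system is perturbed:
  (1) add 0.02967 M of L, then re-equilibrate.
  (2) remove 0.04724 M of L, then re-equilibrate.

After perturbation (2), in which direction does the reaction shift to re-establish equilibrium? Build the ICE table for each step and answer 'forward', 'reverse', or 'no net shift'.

Q₀ = 0.00534 vs Keq = 349.1 ⇒ Q<K, forward
Step 1:
                  C         G         L
  init      0.04978     6.691   0.07963
  Δ        -0.04978   -0.1493   0.04978
  eq      1.3242e-06     6.542    0.1294
  solve Keq expr → x = 0.04978; check Q = 349.1
Then add 0.02967 M of L.
Step 2:
                  C         G         L
  init    1.3242e-06     6.542    0.1591
  Δ       3.0360e-07 9.1079e-07 -3.0360e-07
  eq      1.6278e-06     6.542    0.1591
  solve Keq expr → x = -3.0360e-07; check Q = 349.1
Then remove 0.04724 M of L.
Step 3:
                  C         G         L
  init    1.6278e-06     6.542    0.1118
  Δ       -4.8338e-07 -1.4501e-06 4.8338e-07
  eq      1.1444e-06     6.542    0.1118
  solve Keq expr → x = 4.8338e-07; check Q = 349.1

Direction: forward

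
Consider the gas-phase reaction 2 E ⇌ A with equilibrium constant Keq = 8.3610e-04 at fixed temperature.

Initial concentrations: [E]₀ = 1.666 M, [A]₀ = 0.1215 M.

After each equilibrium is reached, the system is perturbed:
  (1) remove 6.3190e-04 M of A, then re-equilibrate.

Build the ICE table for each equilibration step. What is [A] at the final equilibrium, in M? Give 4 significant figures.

Q₀ = 0.04378 vs Keq = 8.3610e-04 ⇒ Q>K, reverse
Step 1:
                    E           A
  Initial       1.666      0.1215
  Change       0.2369     -0.1185
  Equil         1.903    0.003028
  solve Keq expr → x = -0.1185; check Q = 8.3610e-04
Then remove 6.3190e-04 M of A.
Step 2:
                    E           A
  Initial       1.903    0.002396
  Change    -0.001256  6.2791e-04
  Equil         1.902    0.003024
  solve Keq expr → x = 6.2791e-04; check Q = 8.3610e-04

[A]_eq = 0.003024 M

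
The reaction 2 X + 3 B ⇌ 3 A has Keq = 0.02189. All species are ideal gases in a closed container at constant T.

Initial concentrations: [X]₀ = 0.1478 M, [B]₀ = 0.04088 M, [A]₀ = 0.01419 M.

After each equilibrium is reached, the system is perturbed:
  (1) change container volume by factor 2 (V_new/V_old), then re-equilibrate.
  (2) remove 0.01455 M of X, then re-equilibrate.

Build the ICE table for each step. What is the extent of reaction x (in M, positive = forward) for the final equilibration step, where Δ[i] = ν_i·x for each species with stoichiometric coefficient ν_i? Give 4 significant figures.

Q₀ = 1.915 vs Keq = 0.02189 ⇒ Q>K, reverse
Step 1:
                    X           B           A
  init         0.1478     0.04088     0.01419
  Δ          0.006723     0.01008    -0.01008
  eq           0.1545     0.05096    0.004105
  solve Keq expr → x = -0.003362; check Q = 0.02189
Then change container volume by factor 2 (V_new/V_old).
Step 2:
                    X           B           A
  init        0.07726     0.02548    0.002053
  Δ        4.7844e-04  7.1766e-04 -7.1766e-04
  eq          0.07774      0.0262    0.001335
  solve Keq expr → x = -2.3922e-04; check Q = 0.02189
Then remove 0.01455 M of X.
Step 3:
                    X           B           A
  init        0.06319      0.0262    0.001335
  Δ        1.0910e-04  1.6365e-04 -1.6365e-04
  eq           0.0633     0.02636    0.001171
  solve Keq expr → x = -5.4549e-05; check Q = 0.02189

x = -5.4549e-05 M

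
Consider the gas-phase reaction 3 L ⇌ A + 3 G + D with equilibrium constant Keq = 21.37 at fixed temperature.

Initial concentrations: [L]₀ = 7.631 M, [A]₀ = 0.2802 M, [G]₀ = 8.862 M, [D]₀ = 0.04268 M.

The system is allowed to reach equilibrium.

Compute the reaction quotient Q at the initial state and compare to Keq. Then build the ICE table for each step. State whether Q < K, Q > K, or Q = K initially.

Q₀ = 0.01873; Q < K (proceeds forward)

Q₀ = 0.01873 vs Keq = 21.37 ⇒ Q<K, forward
Step 1:
                    L           A           G           D
  I             7.631      0.2802       8.862     0.04268
  C            -2.967      0.9891       2.967      0.9891
  E             4.664       1.269       11.83       1.032
  solve Keq expr → x = 0.9891; check Q = 21.37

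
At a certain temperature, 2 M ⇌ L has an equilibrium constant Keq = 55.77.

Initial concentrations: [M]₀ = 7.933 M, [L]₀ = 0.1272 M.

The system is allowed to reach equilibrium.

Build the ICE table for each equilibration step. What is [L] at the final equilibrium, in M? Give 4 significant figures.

[L]_eq = 3.96 M

Q₀ = 0.002021 vs Keq = 55.77 ⇒ Q<K, forward
Step 1:
                    M           L
  init          7.933      0.1272
  Δ            -7.667       3.833
  eq           0.2665        3.96
  solve Keq expr → x = 3.833; check Q = 55.77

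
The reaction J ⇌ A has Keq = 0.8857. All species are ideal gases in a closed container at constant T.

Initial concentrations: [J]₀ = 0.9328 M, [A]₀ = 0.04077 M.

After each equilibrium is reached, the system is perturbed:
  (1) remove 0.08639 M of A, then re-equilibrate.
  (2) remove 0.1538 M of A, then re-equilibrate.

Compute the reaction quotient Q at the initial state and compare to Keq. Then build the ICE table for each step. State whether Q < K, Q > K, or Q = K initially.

Q₀ = 0.04371; Q < K (proceeds forward)

Q₀ = 0.04371 vs Keq = 0.8857 ⇒ Q<K, forward
Step 1:
                  J         A
  I          0.9328   0.04077
  C         -0.4165    0.4165
  E          0.5163    0.4573
  solve Keq expr → x = 0.4165; check Q = 0.8857
Then remove 0.08639 M of A.
Step 2:
                  J         A
  I          0.5163    0.3709
  C        -0.04581   0.04581
  E          0.4705    0.4167
  solve Keq expr → x = 0.04581; check Q = 0.8857
Then remove 0.1538 M of A.
Step 3:
                  J         A
  I          0.4705    0.2629
  C        -0.08156   0.08156
  E          0.3889    0.3445
  solve Keq expr → x = 0.08156; check Q = 0.8857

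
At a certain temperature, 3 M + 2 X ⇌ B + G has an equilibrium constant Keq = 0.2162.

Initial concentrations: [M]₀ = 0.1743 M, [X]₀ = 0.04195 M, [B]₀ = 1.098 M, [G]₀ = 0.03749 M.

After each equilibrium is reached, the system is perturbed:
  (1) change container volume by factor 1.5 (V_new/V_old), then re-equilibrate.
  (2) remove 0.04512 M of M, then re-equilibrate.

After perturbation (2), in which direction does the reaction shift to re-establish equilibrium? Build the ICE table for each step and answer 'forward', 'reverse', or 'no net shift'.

Direction: reverse

Q₀ = 4417 vs Keq = 0.2162 ⇒ Q>K, reverse
Step 1:
                  M         X         B         G
  I          0.1743   0.04195     1.098   0.03749
  C          0.1123   0.07485  -0.03742  -0.03742
  E          0.2866    0.1168     1.061 6.5449e-05
  solve Keq expr → x = -0.03742; check Q = 0.2162
Then change container volume by factor 1.5 (V_new/V_old).
Step 2:
                  M         X         B         G
  I           0.191   0.07787    0.7071 4.3633e-05
  C       9.1994e-05 6.1329e-05 -3.0665e-05 -3.0665e-05
  E          0.1911   0.07793     0.707 1.2968e-05
  solve Keq expr → x = -3.0665e-05; check Q = 0.2162
Then remove 0.04512 M of M.
Step 3:
                  M         X         B         G
  I           0.146   0.07793     0.707 1.2968e-05
  C       2.1544e-05 1.4363e-05 -7.1814e-06 -7.1814e-06
  E           0.146   0.07794     0.707 5.7864e-06
  solve Keq expr → x = -7.1814e-06; check Q = 0.2162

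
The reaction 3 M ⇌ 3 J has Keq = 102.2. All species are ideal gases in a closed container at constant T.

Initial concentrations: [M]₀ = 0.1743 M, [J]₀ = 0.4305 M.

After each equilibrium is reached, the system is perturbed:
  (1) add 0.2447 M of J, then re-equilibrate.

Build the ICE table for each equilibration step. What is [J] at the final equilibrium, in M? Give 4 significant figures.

Q₀ = 15.07 vs Keq = 102.2 ⇒ Q<K, forward
Step 1:
                   M          J
  init        0.1743     0.4305
  Δ         -0.06773    0.06773
  eq          0.1066     0.4982
  solve Keq expr → x = 0.02258; check Q = 102.2
Then add 0.2447 M of J.
Step 2:
                   M          J
  init        0.1066     0.7429
  Δ          0.04312   -0.04312
  eq          0.1497     0.6998
  solve Keq expr → x = -0.01437; check Q = 102.2

[J]_eq = 0.6998 M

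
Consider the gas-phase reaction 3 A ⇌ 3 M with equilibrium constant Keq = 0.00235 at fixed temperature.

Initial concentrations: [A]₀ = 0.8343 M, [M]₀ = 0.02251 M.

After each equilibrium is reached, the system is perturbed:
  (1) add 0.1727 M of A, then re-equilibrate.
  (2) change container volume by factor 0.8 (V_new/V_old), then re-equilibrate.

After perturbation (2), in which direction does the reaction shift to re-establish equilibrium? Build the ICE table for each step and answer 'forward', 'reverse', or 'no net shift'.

Q₀ = 1.9641e-05 vs Keq = 0.00235 ⇒ Q<K, forward
Step 1:
                   A          M
  I           0.8343    0.02251
  C         -0.07804    0.07804
  E           0.7563     0.1005
  solve Keq expr → x = 0.02601; check Q = 0.00235
Then add 0.1727 M of A.
Step 2:
                   A          M
  I            0.929     0.1005
  C         -0.02027    0.02027
  E           0.9087     0.1208
  solve Keq expr → x = 0.006755; check Q = 0.00235
Then change container volume by factor 0.8 (V_new/V_old).
Step 3:
                   A          M
  I            1.136      0.151
  C                0          0
  E            1.136      0.151
  solve Keq expr → x = 0; check Q = 0.00235

Direction: no net shift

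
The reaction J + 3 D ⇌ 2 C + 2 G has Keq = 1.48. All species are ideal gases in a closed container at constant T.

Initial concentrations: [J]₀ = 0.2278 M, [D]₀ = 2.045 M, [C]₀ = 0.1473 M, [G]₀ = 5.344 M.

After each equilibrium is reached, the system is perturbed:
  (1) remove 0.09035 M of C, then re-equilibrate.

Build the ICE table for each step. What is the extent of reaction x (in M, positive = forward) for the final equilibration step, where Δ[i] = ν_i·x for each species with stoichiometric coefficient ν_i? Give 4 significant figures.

Q₀ = 0.3181 vs Keq = 1.48 ⇒ Q<K, forward
Step 1:
                   J          D          C          G
  init        0.2278      2.045     0.1473      5.344
  Δ         -0.04956    -0.1487    0.09911    0.09911
  eq          0.1782      1.896     0.2464      5.443
  solve Keq expr → x = 0.04956; check Q = 1.48
Then remove 0.09035 M of C.
Step 2:
                   J          D          C          G
  init        0.1782      1.896     0.1561      5.443
  Δ         -0.02714   -0.08141    0.05427    0.05427
  eq          0.1511      1.815     0.2103      5.497
  solve Keq expr → x = 0.02714; check Q = 1.48

x = 0.02714 M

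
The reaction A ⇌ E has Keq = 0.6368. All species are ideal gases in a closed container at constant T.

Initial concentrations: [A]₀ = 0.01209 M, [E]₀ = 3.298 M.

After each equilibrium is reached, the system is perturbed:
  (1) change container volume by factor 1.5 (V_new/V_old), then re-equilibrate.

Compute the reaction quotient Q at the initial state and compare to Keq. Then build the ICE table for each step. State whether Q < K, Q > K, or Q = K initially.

Q₀ = 272.8 vs Keq = 0.6368 ⇒ Q>K, reverse
Step 1:
                  A         E
  init      0.01209     3.298
  Δ            2.01     -2.01
  eq          2.022     1.288
  solve Keq expr → x = -2.01; check Q = 0.6368
Then change container volume by factor 1.5 (V_new/V_old).
Step 2:
                  A         E
  init        1.348    0.8585
  Δ               0         0
  eq          1.348    0.8585
  solve Keq expr → x = 0; check Q = 0.6368

Q₀ = 272.8; Q > K (proceeds reverse)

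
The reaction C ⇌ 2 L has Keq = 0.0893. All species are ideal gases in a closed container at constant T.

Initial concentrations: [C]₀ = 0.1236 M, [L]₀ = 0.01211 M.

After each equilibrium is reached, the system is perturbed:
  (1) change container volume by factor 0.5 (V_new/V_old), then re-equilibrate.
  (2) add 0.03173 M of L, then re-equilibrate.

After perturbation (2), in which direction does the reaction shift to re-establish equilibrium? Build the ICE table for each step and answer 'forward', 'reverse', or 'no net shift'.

Q₀ = 0.001187 vs Keq = 0.0893 ⇒ Q<K, forward
Step 1:
                    C           L
  init         0.1236     0.01211
  Δ          -0.03773     0.07546
  eq          0.08587     0.08757
  solve Keq expr → x = 0.03773; check Q = 0.0893
Then change container volume by factor 0.5 (V_new/V_old).
Step 2:
                    C           L
  init         0.1717      0.1751
  Δ           0.02183    -0.04366
  eq           0.1936      0.1315
  solve Keq expr → x = -0.02183; check Q = 0.0893
Then add 0.03173 M of L.
Step 3:
                    C           L
  init         0.1936      0.1632
  Δ            0.0136    -0.02719
  eq           0.2072       0.136
  solve Keq expr → x = -0.0136; check Q = 0.0893

Direction: reverse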